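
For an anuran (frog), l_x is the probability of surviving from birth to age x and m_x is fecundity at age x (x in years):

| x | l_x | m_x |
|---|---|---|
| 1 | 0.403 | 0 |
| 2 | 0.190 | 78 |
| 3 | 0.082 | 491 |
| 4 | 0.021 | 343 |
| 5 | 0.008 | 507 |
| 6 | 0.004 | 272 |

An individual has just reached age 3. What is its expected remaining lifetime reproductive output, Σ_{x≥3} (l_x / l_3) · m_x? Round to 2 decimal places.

641.57

l_3 = 0.082. Conditional survival from age 3 to x is l_x / l_3.
  x=3: (0.082/0.082) × 491 = 491.0000
  x=4: (0.021/0.082) × 343 = 87.8415
  x=5: (0.008/0.082) × 507 = 49.4634
  x=6: (0.004/0.082) × 272 = 13.2683
Sum = 491.0000 + 87.8415 + 49.4634 + 13.2683 = 641.5732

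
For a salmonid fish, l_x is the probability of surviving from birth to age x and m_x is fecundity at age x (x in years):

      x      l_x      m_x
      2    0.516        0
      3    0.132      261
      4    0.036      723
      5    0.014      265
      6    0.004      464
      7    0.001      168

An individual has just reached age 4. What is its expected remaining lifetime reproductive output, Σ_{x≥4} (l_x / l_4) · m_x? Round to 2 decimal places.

882.28

l_4 = 0.036. Conditional survival from age 4 to x is l_x / l_4.
  x=4: (0.036/0.036) × 723 = 723.0000
  x=5: (0.014/0.036) × 265 = 103.0556
  x=6: (0.004/0.036) × 464 = 51.5556
  x=7: (0.001/0.036) × 168 = 4.6667
Sum = 723.0000 + 103.0556 + 51.5556 + 4.6667 = 882.2778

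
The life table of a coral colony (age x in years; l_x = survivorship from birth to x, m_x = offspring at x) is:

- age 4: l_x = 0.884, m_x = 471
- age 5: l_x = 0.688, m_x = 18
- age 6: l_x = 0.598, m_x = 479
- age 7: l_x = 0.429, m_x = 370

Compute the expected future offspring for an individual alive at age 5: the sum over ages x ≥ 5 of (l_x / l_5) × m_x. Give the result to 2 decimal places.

l_5 = 0.688. Conditional survival from age 5 to x is l_x / l_5.
  x=5: (0.688/0.688) × 18 = 18.0000
  x=6: (0.598/0.688) × 479 = 416.3401
  x=7: (0.429/0.688) × 370 = 230.7122
Sum = 18.0000 + 416.3401 + 230.7122 = 665.0523

665.05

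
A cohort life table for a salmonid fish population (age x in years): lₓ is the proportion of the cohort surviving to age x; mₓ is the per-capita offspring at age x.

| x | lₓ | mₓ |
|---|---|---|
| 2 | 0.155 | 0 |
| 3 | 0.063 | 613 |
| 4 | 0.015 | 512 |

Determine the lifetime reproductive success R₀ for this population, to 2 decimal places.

46.30

R₀ = Σ lₓ mₓ:
  age 2: 0.155 × 0 = 0.0000
  age 3: 0.063 × 613 = 38.6190
  age 4: 0.015 × 512 = 7.6800
R₀ = 0.0000 + 38.6190 + 7.6800 = 46.2990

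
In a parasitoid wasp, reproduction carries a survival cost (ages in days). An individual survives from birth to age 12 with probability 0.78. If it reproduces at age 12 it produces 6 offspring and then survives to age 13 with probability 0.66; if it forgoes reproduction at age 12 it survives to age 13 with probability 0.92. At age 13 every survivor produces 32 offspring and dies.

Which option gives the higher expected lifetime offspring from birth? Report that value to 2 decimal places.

22.96

breed at age 12: R₀ = 0.78 × (6 + 0.66 × 32) = 0.78 × 27.1200 = 21.1536
delay to age 13: R₀ = 0.78 × (0.92 × 32) = 0.78 × 29.4400 = 22.9632
Higher: delay to age 13 (22.9632).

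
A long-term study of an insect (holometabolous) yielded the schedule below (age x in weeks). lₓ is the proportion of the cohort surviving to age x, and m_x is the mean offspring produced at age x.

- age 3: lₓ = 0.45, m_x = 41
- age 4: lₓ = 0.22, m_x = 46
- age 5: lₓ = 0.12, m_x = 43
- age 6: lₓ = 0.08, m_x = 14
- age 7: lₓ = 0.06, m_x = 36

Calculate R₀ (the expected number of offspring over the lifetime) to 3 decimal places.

37.010

R₀ = Σ lₓ m_x:
  age 3: 0.45 × 41 = 18.4500
  age 4: 0.22 × 46 = 10.1200
  age 5: 0.12 × 43 = 5.1600
  age 6: 0.08 × 14 = 1.1200
  age 7: 0.06 × 36 = 2.1600
R₀ = 18.4500 + 10.1200 + 5.1600 + 1.1200 + 2.1600 = 37.0100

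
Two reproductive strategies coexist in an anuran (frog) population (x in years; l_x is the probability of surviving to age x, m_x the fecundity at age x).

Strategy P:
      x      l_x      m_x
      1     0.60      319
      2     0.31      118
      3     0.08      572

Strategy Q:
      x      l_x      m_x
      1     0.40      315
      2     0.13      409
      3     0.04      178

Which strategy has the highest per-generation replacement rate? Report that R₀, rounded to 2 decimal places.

273.74

Strategy P: R₀ = 0.60×319 + 0.31×118 + 0.08×572 = 273.7400
Strategy Q: R₀ = 0.40×315 + 0.13×409 + 0.04×178 = 186.2900
Highest R₀: strategy P with 273.7400.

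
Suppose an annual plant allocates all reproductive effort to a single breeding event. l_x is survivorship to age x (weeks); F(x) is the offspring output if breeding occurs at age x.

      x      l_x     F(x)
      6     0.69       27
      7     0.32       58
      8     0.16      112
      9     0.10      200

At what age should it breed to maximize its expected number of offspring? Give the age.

Expected offspring if breeding at age x = l_x × F(x):
  age 6: 0.69 × 27 = 18.630
  age 7: 0.32 × 58 = 18.560
  age 8: 0.16 × 112 = 17.920
  age 9: 0.10 × 200 = 20.000
Maximum at age 9 (20.000).

9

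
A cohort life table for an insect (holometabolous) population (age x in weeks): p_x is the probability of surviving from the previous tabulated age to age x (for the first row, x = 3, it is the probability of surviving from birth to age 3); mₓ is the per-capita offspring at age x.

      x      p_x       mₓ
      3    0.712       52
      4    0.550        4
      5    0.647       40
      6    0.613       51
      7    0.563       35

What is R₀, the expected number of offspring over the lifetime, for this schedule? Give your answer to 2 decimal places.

59.71

Survivorship from birth: l_x = p_3·p_4·…·p_x.
  l_3 = 0.71200
  l_4 = 0.39160
  l_5 = 0.25337
  l_6 = 0.15531
  l_7 = 0.08744
R₀ = Σ l_x mₓ:
  age 3: 0.71200 × 52 = 37.0240
  age 4: 0.39160 × 4 = 1.5664
  age 5: 0.25337 × 40 = 10.1348
  age 6: 0.15531 × 51 = 7.9208
  age 7: 0.08744 × 35 = 3.0604
R₀ = 37.0240 + 1.5664 + 10.1348 + 7.9208 + 3.0604 = 59.7064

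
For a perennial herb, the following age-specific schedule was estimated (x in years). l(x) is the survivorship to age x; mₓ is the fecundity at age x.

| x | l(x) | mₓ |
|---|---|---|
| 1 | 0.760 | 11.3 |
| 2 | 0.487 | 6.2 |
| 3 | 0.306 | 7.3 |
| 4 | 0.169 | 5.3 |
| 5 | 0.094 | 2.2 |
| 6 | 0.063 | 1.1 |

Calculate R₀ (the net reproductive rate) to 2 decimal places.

15.01

R₀ = Σ l(x) mₓ:
  age 1: 0.760 × 11.3 = 8.5880
  age 2: 0.487 × 6.2 = 3.0194
  age 3: 0.306 × 7.3 = 2.2338
  age 4: 0.169 × 5.3 = 0.8957
  age 5: 0.094 × 2.2 = 0.2068
  age 6: 0.063 × 1.1 = 0.0693
R₀ = 8.5880 + 3.0194 + 2.2338 + 0.8957 + 0.2068 + 0.0693 = 15.0130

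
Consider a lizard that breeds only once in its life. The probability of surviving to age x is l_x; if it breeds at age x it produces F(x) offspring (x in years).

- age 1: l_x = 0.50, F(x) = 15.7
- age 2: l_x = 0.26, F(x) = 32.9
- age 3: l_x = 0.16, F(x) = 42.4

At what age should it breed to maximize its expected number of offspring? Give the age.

Expected offspring if breeding at age x = l_x × F(x):
  age 1: 0.50 × 15.7 = 7.850
  age 2: 0.26 × 32.9 = 8.554
  age 3: 0.16 × 42.4 = 6.784
Maximum at age 2 (8.554).

2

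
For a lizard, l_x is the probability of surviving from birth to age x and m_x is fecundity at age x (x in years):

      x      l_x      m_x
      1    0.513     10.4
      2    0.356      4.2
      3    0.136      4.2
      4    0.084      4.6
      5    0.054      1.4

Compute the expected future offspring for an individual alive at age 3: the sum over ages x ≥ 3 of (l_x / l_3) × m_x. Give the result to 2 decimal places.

l_3 = 0.136. Conditional survival from age 3 to x is l_x / l_3.
  x=3: (0.136/0.136) × 4.2 = 4.2000
  x=4: (0.084/0.136) × 4.6 = 2.8412
  x=5: (0.054/0.136) × 1.4 = 0.5559
Sum = 4.2000 + 2.8412 + 0.5559 = 7.5971

7.60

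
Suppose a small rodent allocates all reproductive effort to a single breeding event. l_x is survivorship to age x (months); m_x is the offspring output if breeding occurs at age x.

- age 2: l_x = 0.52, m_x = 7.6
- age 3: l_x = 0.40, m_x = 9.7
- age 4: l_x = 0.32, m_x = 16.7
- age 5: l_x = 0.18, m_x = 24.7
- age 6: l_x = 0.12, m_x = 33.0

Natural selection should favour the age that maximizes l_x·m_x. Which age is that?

Expected offspring if breeding at age x = l_x × m_x:
  age 2: 0.52 × 7.6 = 3.952
  age 3: 0.40 × 9.7 = 3.880
  age 4: 0.32 × 16.7 = 5.344
  age 5: 0.18 × 24.7 = 4.446
  age 6: 0.12 × 33.0 = 3.960
Maximum at age 4 (5.344).

4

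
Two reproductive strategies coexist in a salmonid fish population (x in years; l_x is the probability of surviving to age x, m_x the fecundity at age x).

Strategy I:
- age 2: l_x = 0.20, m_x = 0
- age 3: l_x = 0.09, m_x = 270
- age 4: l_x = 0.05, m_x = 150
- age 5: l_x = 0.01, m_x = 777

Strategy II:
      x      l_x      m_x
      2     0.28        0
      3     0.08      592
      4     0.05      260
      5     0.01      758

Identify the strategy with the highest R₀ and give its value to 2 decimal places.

Strategy I: R₀ = 0.20×0 + 0.09×270 + 0.05×150 + 0.01×777 = 39.5700
Strategy II: R₀ = 0.28×0 + 0.08×592 + 0.05×260 + 0.01×758 = 67.9400
Highest R₀: strategy II with 67.9400.

67.94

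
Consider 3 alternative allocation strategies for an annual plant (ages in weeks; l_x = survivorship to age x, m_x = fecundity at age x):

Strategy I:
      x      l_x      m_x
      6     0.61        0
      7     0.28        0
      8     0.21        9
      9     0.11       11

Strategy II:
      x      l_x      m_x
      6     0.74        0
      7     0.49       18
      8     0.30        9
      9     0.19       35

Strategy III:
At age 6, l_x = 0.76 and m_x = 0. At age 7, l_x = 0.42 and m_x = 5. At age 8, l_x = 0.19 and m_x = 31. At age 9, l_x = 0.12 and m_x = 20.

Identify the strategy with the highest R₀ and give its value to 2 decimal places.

Strategy I: R₀ = 0.61×0 + 0.28×0 + 0.21×9 + 0.11×11 = 3.1000
Strategy II: R₀ = 0.74×0 + 0.49×18 + 0.30×9 + 0.19×35 = 18.1700
Strategy III: R₀ = 0.76×0 + 0.42×5 + 0.19×31 + 0.12×20 = 10.3900
Highest R₀: strategy II with 18.1700.

18.17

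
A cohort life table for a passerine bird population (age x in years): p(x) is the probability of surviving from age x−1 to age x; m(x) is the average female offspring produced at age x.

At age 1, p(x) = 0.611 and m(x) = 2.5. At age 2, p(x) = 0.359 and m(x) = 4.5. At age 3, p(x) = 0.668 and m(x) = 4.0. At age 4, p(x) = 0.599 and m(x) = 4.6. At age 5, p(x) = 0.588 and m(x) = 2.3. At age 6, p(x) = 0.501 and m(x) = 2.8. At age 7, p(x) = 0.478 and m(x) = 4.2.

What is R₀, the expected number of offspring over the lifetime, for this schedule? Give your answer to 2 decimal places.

3.75

Survivorship from birth: l_x = p_1·p_2·…·p_x.
  l_1 = 0.61100
  l_2 = 0.21935
  l_3 = 0.14653
  l_4 = 0.08777
  l_5 = 0.05161
  l_6 = 0.02586
  l_7 = 0.01236
R₀ = Σ l_x m(x):
  age 1: 0.61100 × 2.5 = 1.5275
  age 2: 0.21935 × 4.5 = 0.9871
  age 3: 0.14653 × 4.0 = 0.5861
  age 4: 0.08777 × 4.6 = 0.4037
  age 5: 0.05161 × 2.3 = 0.1187
  age 6: 0.02586 × 2.8 = 0.0724
  age 7: 0.01236 × 4.2 = 0.0519
R₀ = 1.5275 + 0.9871 + 0.5861 + 0.4037 + 0.1187 + 0.0724 + 0.0519 = 3.7475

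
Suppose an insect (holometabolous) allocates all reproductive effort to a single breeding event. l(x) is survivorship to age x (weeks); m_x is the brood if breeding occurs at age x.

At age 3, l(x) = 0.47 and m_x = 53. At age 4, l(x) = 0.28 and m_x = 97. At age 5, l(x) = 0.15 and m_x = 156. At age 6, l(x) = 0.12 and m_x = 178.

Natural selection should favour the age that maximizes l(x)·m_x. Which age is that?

4

Expected offspring if breeding at age x = l(x) × m_x:
  age 3: 0.47 × 53 = 24.910
  age 4: 0.28 × 97 = 27.160
  age 5: 0.15 × 156 = 23.400
  age 6: 0.12 × 178 = 21.360
Maximum at age 4 (27.160).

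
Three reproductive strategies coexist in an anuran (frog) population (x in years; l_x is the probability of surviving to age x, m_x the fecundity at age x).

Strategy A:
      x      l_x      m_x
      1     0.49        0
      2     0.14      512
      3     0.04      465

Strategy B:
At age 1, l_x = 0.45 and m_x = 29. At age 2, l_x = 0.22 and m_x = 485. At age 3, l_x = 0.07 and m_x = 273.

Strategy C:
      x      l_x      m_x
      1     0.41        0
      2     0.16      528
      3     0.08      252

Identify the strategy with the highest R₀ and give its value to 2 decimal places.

138.86

Strategy A: R₀ = 0.49×0 + 0.14×512 + 0.04×465 = 90.2800
Strategy B: R₀ = 0.45×29 + 0.22×485 + 0.07×273 = 138.8600
Strategy C: R₀ = 0.41×0 + 0.16×528 + 0.08×252 = 104.6400
Highest R₀: strategy B with 138.8600.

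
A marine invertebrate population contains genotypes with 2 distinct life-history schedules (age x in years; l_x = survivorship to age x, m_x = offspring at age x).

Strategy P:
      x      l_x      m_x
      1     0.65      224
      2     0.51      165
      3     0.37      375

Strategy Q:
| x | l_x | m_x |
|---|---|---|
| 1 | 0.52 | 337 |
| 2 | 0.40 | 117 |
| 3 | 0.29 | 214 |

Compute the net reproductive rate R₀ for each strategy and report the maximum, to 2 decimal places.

Strategy P: R₀ = 0.65×224 + 0.51×165 + 0.37×375 = 368.5000
Strategy Q: R₀ = 0.52×337 + 0.40×117 + 0.29×214 = 284.1000
Highest R₀: strategy P with 368.5000.

368.50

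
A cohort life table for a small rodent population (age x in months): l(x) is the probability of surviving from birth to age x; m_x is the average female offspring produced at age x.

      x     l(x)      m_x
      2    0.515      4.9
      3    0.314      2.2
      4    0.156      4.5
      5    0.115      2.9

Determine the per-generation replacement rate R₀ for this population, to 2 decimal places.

4.25

R₀ = Σ l(x) m_x:
  age 2: 0.515 × 4.9 = 2.5235
  age 3: 0.314 × 2.2 = 0.6908
  age 4: 0.156 × 4.5 = 0.7020
  age 5: 0.115 × 2.9 = 0.3335
R₀ = 2.5235 + 0.6908 + 0.7020 + 0.3335 = 4.2498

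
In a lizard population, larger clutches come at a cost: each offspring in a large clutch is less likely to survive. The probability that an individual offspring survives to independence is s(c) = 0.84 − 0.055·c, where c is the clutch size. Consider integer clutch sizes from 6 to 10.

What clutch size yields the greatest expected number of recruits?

8

Expected recruits = c × s(c):
  c=6: 6 × 0.510 = 3.060
  c=7: 7 × 0.455 = 3.185
  c=8: 8 × 0.400 = 3.200
  c=9: 9 × 0.345 = 3.105
  c=10: 10 × 0.290 = 2.900
Maximum at c = 8 (3.200 recruits).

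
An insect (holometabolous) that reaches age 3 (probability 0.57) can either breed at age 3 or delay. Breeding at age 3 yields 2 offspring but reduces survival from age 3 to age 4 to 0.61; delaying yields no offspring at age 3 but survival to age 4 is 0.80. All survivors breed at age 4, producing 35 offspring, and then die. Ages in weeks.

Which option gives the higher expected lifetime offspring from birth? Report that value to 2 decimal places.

15.96

breed at age 3: R₀ = 0.57 × (2 + 0.61 × 35) = 0.57 × 23.3500 = 13.3095
delay to age 4: R₀ = 0.57 × (0.80 × 35) = 0.57 × 28.0000 = 15.9600
Higher: delay to age 4 (15.9600).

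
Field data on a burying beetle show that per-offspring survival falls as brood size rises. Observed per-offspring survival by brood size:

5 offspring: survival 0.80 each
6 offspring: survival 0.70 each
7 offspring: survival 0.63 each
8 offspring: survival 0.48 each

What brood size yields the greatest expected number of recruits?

Expected recruits = c × s(c):
  c=5: 5 × 0.80 = 4.000
  c=6: 6 × 0.70 = 4.200
  c=7: 7 × 0.63 = 4.410
  c=8: 8 × 0.48 = 3.840
Maximum at c = 7 (4.410 recruits).

7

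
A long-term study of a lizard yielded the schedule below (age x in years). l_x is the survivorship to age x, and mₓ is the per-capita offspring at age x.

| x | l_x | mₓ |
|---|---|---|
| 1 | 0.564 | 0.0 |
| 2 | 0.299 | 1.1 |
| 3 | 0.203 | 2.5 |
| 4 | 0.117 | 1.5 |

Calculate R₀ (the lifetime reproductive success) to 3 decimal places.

R₀ = Σ l_x mₓ:
  age 1: 0.564 × 0.0 = 0.0000
  age 2: 0.299 × 1.1 = 0.3289
  age 3: 0.203 × 2.5 = 0.5075
  age 4: 0.117 × 1.5 = 0.1755
R₀ = 0.0000 + 0.3289 + 0.5075 + 0.1755 = 1.0119

1.012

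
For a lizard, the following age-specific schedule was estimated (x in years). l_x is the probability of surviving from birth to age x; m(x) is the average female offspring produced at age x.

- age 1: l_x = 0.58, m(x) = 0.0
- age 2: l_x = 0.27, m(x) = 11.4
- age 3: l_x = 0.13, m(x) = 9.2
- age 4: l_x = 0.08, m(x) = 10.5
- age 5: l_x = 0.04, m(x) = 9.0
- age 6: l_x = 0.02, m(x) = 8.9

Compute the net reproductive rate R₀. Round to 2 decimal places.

5.65

R₀ = Σ l_x m(x):
  age 1: 0.58 × 0.0 = 0.0000
  age 2: 0.27 × 11.4 = 3.0780
  age 3: 0.13 × 9.2 = 1.1960
  age 4: 0.08 × 10.5 = 0.8400
  age 5: 0.04 × 9.0 = 0.3600
  age 6: 0.02 × 8.9 = 0.1780
R₀ = 0.0000 + 3.0780 + 1.1960 + 0.8400 + 0.3600 + 0.1780 = 5.6520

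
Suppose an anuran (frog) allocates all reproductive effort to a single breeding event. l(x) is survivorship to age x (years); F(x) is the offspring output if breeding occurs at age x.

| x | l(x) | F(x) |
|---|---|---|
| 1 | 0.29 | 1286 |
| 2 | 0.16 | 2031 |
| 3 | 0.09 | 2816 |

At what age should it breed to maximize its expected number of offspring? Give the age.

1

Expected offspring if breeding at age x = l(x) × F(x):
  age 1: 0.29 × 1286 = 372.940
  age 2: 0.16 × 2031 = 324.960
  age 3: 0.09 × 2816 = 253.440
Maximum at age 1 (372.940).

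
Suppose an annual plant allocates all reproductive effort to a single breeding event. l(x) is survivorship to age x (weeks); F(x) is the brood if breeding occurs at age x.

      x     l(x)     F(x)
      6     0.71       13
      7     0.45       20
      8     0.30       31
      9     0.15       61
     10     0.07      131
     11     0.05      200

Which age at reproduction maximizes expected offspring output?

Expected offspring if breeding at age x = l(x) × F(x):
  age 6: 0.71 × 13 = 9.230
  age 7: 0.45 × 20 = 9.000
  age 8: 0.30 × 31 = 9.300
  age 9: 0.15 × 61 = 9.150
  age 10: 0.07 × 131 = 9.170
  age 11: 0.05 × 200 = 10.000
Maximum at age 11 (10.000).

11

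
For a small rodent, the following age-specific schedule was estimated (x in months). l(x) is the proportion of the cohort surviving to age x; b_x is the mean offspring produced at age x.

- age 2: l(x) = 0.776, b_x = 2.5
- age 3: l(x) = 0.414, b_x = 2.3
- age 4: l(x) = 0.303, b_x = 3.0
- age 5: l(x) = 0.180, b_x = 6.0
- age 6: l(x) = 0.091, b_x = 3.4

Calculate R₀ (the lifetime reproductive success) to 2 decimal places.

5.19

R₀ = Σ l(x) b_x:
  age 2: 0.776 × 2.5 = 1.9400
  age 3: 0.414 × 2.3 = 0.9522
  age 4: 0.303 × 3.0 = 0.9090
  age 5: 0.180 × 6.0 = 1.0800
  age 6: 0.091 × 3.4 = 0.3094
R₀ = 1.9400 + 0.9522 + 0.9090 + 1.0800 + 0.3094 = 5.1906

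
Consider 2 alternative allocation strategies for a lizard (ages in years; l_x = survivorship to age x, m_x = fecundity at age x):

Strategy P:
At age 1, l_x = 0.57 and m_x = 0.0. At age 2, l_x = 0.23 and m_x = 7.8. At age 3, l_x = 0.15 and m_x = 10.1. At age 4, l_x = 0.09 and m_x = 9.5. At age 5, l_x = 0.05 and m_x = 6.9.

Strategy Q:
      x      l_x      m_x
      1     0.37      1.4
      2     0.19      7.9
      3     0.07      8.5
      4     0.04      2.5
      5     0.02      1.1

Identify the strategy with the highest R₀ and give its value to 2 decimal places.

4.51

Strategy P: R₀ = 0.57×0.0 + 0.23×7.8 + 0.15×10.1 + 0.09×9.5 + 0.05×6.9 = 4.5090
Strategy Q: R₀ = 0.37×1.4 + 0.19×7.9 + 0.07×8.5 + 0.04×2.5 + 0.02×1.1 = 2.7360
Highest R₀: strategy P with 4.5090.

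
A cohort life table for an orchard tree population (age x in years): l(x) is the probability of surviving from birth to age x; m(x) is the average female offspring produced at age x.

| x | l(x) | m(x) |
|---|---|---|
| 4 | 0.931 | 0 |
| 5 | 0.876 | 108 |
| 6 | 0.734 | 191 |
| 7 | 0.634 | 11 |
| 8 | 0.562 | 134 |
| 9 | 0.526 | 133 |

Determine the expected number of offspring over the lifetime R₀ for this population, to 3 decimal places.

387.042

R₀ = Σ l(x) m(x):
  age 4: 0.931 × 0 = 0.0000
  age 5: 0.876 × 108 = 94.6080
  age 6: 0.734 × 191 = 140.1940
  age 7: 0.634 × 11 = 6.9740
  age 8: 0.562 × 134 = 75.3080
  age 9: 0.526 × 133 = 69.9580
R₀ = 0.0000 + 94.6080 + 140.1940 + 6.9740 + 75.3080 + 69.9580 = 387.0420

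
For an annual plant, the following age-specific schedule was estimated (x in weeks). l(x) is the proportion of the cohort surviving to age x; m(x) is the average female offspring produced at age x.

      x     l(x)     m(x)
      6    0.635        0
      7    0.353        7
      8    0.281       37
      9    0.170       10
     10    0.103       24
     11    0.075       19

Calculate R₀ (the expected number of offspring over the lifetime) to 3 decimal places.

18.465

R₀ = Σ l(x) m(x):
  age 6: 0.635 × 0 = 0.0000
  age 7: 0.353 × 7 = 2.4710
  age 8: 0.281 × 37 = 10.3970
  age 9: 0.170 × 10 = 1.7000
  age 10: 0.103 × 24 = 2.4720
  age 11: 0.075 × 19 = 1.4250
R₀ = 0.0000 + 2.4710 + 10.3970 + 1.7000 + 2.4720 + 1.4250 = 18.4650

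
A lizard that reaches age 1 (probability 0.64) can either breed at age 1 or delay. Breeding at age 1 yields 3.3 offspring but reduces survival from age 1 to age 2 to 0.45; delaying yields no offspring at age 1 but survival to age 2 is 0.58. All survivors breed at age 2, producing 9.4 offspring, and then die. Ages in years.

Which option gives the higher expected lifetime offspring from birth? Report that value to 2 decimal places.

4.82

breed at age 1: R₀ = 0.64 × (3.3 + 0.45 × 9.4) = 0.64 × 7.5300 = 4.8192
delay to age 2: R₀ = 0.64 × (0.58 × 9.4) = 0.64 × 5.4520 = 3.4893
Higher: breed at age 1 (4.8192).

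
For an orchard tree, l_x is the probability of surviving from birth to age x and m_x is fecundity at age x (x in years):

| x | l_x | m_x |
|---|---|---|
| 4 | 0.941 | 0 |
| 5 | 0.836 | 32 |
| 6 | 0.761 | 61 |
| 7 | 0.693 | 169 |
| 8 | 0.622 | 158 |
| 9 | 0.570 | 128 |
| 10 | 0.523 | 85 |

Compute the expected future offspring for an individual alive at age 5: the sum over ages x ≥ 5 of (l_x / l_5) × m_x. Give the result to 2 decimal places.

l_5 = 0.836. Conditional survival from age 5 to x is l_x / l_5.
  x=5: (0.836/0.836) × 32 = 32.0000
  x=6: (0.761/0.836) × 61 = 55.5275
  x=7: (0.693/0.836) × 169 = 140.0921
  x=8: (0.622/0.836) × 158 = 117.5550
  x=9: (0.570/0.836) × 128 = 87.2727
  x=10: (0.523/0.836) × 85 = 53.1758
Sum = 32.0000 + 55.5275 + 140.0921 + 117.5550 + 87.2727 + 53.1758 = 485.6232

485.62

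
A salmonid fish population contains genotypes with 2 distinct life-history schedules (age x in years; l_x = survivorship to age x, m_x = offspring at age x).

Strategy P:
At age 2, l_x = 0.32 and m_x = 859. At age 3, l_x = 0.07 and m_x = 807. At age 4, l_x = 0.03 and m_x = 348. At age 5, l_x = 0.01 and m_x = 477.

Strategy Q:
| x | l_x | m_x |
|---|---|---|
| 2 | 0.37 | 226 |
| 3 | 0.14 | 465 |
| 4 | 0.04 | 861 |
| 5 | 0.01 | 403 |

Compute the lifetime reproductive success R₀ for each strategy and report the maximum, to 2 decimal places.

346.58

Strategy P: R₀ = 0.32×859 + 0.07×807 + 0.03×348 + 0.01×477 = 346.5800
Strategy Q: R₀ = 0.37×226 + 0.14×465 + 0.04×861 + 0.01×403 = 187.1900
Highest R₀: strategy P with 346.5800.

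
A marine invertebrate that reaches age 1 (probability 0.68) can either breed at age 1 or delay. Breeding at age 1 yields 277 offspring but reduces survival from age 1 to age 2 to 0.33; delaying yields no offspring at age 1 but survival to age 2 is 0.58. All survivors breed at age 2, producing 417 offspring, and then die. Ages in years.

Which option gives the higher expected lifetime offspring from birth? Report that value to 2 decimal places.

281.93

breed at age 1: R₀ = 0.68 × (277 + 0.33 × 417) = 0.68 × 414.6100 = 281.9348
delay to age 2: R₀ = 0.68 × (0.58 × 417) = 0.68 × 241.8600 = 164.4648
Higher: breed at age 1 (281.9348).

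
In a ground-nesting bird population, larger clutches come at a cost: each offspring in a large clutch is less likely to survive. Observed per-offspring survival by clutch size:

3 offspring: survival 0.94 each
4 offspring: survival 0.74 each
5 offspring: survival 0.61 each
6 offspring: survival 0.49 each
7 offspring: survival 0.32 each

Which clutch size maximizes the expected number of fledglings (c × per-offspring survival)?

Expected fledglings = c × s(c):
  c=3: 3 × 0.94 = 2.820
  c=4: 4 × 0.74 = 2.960
  c=5: 5 × 0.61 = 3.050
  c=6: 6 × 0.49 = 2.940
  c=7: 7 × 0.32 = 2.240
Maximum at c = 5 (3.050 fledglings).

5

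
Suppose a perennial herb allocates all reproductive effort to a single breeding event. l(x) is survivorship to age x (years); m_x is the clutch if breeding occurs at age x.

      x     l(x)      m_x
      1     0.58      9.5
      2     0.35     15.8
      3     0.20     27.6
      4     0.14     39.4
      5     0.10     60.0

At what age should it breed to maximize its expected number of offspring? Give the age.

Expected offspring if breeding at age x = l(x) × m_x:
  age 1: 0.58 × 9.5 = 5.510
  age 2: 0.35 × 15.8 = 5.530
  age 3: 0.20 × 27.6 = 5.520
  age 4: 0.14 × 39.4 = 5.516
  age 5: 0.10 × 60.0 = 6.000
Maximum at age 5 (6.000).

5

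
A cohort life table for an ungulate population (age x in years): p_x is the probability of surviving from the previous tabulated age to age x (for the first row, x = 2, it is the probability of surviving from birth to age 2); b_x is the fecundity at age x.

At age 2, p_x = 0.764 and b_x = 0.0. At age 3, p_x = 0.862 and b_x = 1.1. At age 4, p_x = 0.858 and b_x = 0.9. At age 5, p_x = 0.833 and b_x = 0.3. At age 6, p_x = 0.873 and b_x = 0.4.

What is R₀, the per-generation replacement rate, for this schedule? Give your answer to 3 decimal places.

1.539

Survivorship from birth: l_x = p_2·p_3·…·p_x.
  l_2 = 0.76400
  l_3 = 0.65857
  l_4 = 0.56505
  l_5 = 0.47069
  l_6 = 0.41091
R₀ = Σ l_x b_x:
  age 2: 0.76400 × 0.0 = 0.0000
  age 3: 0.65857 × 1.1 = 0.7244
  age 4: 0.56505 × 0.9 = 0.5085
  age 5: 0.47069 × 0.3 = 0.1412
  age 6: 0.41091 × 0.4 = 0.1644
R₀ = 0.0000 + 0.7244 + 0.5085 + 0.1412 + 0.1644 = 1.5385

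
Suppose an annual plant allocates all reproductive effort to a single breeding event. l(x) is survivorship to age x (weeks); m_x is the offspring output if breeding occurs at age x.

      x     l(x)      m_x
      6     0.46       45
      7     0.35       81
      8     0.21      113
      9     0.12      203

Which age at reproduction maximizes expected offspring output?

7

Expected offspring if breeding at age x = l(x) × m_x:
  age 6: 0.46 × 45 = 20.700
  age 7: 0.35 × 81 = 28.350
  age 8: 0.21 × 113 = 23.730
  age 9: 0.12 × 203 = 24.360
Maximum at age 7 (28.350).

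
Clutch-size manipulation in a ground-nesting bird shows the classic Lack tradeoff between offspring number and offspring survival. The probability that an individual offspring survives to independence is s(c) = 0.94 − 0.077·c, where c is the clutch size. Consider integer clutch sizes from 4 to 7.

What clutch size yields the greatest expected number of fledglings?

Expected fledglings = c × s(c):
  c=4: 4 × 0.632 = 2.528
  c=5: 5 × 0.555 = 2.775
  c=6: 6 × 0.478 = 2.868
  c=7: 7 × 0.401 = 2.807
Maximum at c = 6 (2.868 fledglings).

6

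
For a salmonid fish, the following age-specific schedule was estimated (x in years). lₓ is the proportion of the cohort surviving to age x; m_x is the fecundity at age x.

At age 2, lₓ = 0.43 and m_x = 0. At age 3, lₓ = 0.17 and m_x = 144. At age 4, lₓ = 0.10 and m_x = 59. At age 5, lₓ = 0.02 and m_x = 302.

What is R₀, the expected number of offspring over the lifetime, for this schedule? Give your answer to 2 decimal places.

R₀ = Σ lₓ m_x:
  age 2: 0.43 × 0 = 0.0000
  age 3: 0.17 × 144 = 24.4800
  age 4: 0.10 × 59 = 5.9000
  age 5: 0.02 × 302 = 6.0400
R₀ = 0.0000 + 24.4800 + 5.9000 + 6.0400 = 36.4200

36.42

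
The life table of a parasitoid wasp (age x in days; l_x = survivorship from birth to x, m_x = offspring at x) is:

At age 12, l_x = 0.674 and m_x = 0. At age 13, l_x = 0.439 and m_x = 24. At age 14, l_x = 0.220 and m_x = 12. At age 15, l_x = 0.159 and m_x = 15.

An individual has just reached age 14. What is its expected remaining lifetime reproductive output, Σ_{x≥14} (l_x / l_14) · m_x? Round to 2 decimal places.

l_14 = 0.220. Conditional survival from age 14 to x is l_x / l_14.
  x=14: (0.220/0.220) × 12 = 12.0000
  x=15: (0.159/0.220) × 15 = 10.8409
Sum = 12.0000 + 10.8409 = 22.8409

22.84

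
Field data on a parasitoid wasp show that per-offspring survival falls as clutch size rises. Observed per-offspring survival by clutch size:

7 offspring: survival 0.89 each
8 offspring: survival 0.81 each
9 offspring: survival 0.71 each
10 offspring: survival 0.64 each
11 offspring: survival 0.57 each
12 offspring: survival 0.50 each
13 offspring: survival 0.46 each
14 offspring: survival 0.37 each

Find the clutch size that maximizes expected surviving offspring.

8

Expected surviving offspring = c × s(c):
  c=7: 7 × 0.89 = 6.230
  c=8: 8 × 0.81 = 6.480
  c=9: 9 × 0.71 = 6.390
  c=10: 10 × 0.64 = 6.400
  c=11: 11 × 0.57 = 6.270
  c=12: 12 × 0.50 = 6.000
  c=13: 13 × 0.46 = 5.980
  c=14: 14 × 0.37 = 5.180
Maximum at c = 8 (6.480 surviving offspring).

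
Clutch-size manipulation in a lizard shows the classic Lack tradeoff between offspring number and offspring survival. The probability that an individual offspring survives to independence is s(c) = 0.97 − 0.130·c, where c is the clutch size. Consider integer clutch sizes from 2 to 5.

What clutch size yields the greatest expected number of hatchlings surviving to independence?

Expected hatchlings surviving to independence = c × s(c):
  c=2: 2 × 0.710 = 1.420
  c=3: 3 × 0.580 = 1.740
  c=4: 4 × 0.450 = 1.800
  c=5: 5 × 0.320 = 1.600
Maximum at c = 4 (1.800 hatchlings surviving to independence).

4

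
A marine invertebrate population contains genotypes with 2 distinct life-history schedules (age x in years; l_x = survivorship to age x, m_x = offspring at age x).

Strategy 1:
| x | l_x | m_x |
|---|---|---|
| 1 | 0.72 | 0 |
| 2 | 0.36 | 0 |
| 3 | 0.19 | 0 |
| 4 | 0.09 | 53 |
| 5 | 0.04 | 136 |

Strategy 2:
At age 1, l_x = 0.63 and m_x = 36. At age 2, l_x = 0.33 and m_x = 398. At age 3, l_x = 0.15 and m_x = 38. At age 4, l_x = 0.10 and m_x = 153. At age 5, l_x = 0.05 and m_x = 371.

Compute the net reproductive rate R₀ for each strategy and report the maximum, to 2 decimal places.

193.57

Strategy 1: R₀ = 0.72×0 + 0.36×0 + 0.19×0 + 0.09×53 + 0.04×136 = 10.2100
Strategy 2: R₀ = 0.63×36 + 0.33×398 + 0.15×38 + 0.10×153 + 0.05×371 = 193.5700
Highest R₀: strategy 2 with 193.5700.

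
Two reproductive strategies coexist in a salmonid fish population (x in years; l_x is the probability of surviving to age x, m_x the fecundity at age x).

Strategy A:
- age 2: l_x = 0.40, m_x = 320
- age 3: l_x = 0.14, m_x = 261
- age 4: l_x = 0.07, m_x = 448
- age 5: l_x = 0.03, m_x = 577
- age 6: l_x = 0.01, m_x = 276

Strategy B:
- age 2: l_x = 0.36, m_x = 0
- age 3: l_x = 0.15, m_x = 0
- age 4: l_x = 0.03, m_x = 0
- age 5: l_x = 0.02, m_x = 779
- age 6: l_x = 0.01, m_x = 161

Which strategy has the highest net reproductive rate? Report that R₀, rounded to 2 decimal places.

215.97

Strategy A: R₀ = 0.40×320 + 0.14×261 + 0.07×448 + 0.03×577 + 0.01×276 = 215.9700
Strategy B: R₀ = 0.36×0 + 0.15×0 + 0.03×0 + 0.02×779 + 0.01×161 = 17.1900
Highest R₀: strategy A with 215.9700.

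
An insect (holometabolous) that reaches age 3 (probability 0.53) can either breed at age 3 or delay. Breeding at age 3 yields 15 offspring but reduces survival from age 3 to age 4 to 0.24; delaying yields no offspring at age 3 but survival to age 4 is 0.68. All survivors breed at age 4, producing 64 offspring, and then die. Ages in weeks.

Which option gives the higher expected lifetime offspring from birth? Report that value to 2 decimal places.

23.07

breed at age 3: R₀ = 0.53 × (15 + 0.24 × 64) = 0.53 × 30.3600 = 16.0908
delay to age 4: R₀ = 0.53 × (0.68 × 64) = 0.53 × 43.5200 = 23.0656
Higher: delay to age 4 (23.0656).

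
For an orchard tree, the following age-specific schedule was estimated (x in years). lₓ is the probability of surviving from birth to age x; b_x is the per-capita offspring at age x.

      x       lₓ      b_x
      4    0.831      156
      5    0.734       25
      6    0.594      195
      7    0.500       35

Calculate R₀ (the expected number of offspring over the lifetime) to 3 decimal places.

R₀ = Σ lₓ b_x:
  age 4: 0.831 × 156 = 129.6360
  age 5: 0.734 × 25 = 18.3500
  age 6: 0.594 × 195 = 115.8300
  age 7: 0.500 × 35 = 17.5000
R₀ = 129.6360 + 18.3500 + 115.8300 + 17.5000 = 281.3160

281.316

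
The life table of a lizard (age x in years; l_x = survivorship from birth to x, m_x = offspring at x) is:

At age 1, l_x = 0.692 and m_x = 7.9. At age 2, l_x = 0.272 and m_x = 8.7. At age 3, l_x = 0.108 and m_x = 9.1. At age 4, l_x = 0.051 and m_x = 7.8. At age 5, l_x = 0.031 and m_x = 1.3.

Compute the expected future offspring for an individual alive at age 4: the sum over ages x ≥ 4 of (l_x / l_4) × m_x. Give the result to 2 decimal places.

l_4 = 0.051. Conditional survival from age 4 to x is l_x / l_4.
  x=4: (0.051/0.051) × 7.8 = 7.8000
  x=5: (0.031/0.051) × 1.3 = 0.7902
Sum = 7.8000 + 0.7902 = 8.5902

8.59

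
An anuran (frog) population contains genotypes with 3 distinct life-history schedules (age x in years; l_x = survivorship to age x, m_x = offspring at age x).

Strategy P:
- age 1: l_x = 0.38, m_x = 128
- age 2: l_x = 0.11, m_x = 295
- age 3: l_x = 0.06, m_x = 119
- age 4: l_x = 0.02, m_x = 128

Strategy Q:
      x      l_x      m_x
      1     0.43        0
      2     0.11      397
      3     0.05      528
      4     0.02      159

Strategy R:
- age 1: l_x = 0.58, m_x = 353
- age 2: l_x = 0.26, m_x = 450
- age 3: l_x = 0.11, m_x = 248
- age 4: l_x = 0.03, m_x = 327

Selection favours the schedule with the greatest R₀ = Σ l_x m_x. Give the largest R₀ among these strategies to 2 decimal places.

Strategy P: R₀ = 0.38×128 + 0.11×295 + 0.06×119 + 0.02×128 = 90.7900
Strategy Q: R₀ = 0.43×0 + 0.11×397 + 0.05×528 + 0.02×159 = 73.2500
Strategy R: R₀ = 0.58×353 + 0.26×450 + 0.11×248 + 0.03×327 = 358.8300
Highest R₀: strategy R with 358.8300.

358.83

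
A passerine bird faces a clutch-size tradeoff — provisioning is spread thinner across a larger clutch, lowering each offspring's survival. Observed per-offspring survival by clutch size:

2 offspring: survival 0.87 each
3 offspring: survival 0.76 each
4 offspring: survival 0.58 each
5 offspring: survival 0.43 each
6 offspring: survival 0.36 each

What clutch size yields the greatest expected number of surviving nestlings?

Expected surviving nestlings = c × s(c):
  c=2: 2 × 0.87 = 1.740
  c=3: 3 × 0.76 = 2.280
  c=4: 4 × 0.58 = 2.320
  c=5: 5 × 0.43 = 2.150
  c=6: 6 × 0.36 = 2.160
Maximum at c = 4 (2.320 surviving nestlings).

4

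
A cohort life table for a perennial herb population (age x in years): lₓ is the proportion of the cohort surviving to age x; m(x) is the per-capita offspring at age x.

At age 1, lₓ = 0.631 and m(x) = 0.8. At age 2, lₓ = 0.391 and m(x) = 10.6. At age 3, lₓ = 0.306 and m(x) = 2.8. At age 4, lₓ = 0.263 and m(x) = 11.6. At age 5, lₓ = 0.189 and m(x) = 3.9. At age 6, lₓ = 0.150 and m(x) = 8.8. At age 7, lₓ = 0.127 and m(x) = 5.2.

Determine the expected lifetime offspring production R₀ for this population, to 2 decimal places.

R₀ = Σ lₓ m(x):
  age 1: 0.631 × 0.8 = 0.5048
  age 2: 0.391 × 10.6 = 4.1446
  age 3: 0.306 × 2.8 = 0.8568
  age 4: 0.263 × 11.6 = 3.0508
  age 5: 0.189 × 3.9 = 0.7371
  age 6: 0.150 × 8.8 = 1.3200
  age 7: 0.127 × 5.2 = 0.6604
R₀ = 0.5048 + 4.1446 + 0.8568 + 3.0508 + 0.7371 + 1.3200 + 0.6604 = 11.2745

11.27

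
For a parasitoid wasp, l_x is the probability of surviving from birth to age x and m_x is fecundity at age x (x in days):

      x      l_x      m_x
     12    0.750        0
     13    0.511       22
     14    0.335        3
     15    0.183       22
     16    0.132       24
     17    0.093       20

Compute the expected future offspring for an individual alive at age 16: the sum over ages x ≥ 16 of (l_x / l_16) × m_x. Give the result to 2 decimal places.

38.09

l_16 = 0.132. Conditional survival from age 16 to x is l_x / l_16.
  x=16: (0.132/0.132) × 24 = 24.0000
  x=17: (0.093/0.132) × 20 = 14.0909
Sum = 24.0000 + 14.0909 = 38.0909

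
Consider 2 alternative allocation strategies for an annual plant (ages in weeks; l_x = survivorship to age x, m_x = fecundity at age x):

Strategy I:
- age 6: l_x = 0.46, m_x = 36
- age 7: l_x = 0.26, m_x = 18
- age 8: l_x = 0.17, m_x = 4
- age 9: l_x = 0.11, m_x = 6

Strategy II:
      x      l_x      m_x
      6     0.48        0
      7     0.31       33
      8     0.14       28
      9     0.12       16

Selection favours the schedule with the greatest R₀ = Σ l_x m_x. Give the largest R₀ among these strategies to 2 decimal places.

22.58

Strategy I: R₀ = 0.46×36 + 0.26×18 + 0.17×4 + 0.11×6 = 22.5800
Strategy II: R₀ = 0.48×0 + 0.31×33 + 0.14×28 + 0.12×16 = 16.0700
Highest R₀: strategy I with 22.5800.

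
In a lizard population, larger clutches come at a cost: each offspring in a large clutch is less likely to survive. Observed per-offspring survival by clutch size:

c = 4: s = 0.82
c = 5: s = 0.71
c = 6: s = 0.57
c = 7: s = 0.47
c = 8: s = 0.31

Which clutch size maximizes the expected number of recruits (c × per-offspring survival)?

5

Expected recruits = c × s(c):
  c=4: 4 × 0.82 = 3.280
  c=5: 5 × 0.71 = 3.550
  c=6: 6 × 0.57 = 3.420
  c=7: 7 × 0.47 = 3.290
  c=8: 8 × 0.31 = 2.480
Maximum at c = 5 (3.550 recruits).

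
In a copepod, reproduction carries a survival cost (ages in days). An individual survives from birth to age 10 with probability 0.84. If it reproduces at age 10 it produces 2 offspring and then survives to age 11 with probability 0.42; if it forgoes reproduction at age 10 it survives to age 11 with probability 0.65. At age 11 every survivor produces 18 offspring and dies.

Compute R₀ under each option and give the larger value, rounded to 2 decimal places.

9.83

breed at age 10: R₀ = 0.84 × (2 + 0.42 × 18) = 0.84 × 9.5600 = 8.0304
delay to age 11: R₀ = 0.84 × (0.65 × 18) = 0.84 × 11.7000 = 9.8280
Higher: delay to age 11 (9.8280).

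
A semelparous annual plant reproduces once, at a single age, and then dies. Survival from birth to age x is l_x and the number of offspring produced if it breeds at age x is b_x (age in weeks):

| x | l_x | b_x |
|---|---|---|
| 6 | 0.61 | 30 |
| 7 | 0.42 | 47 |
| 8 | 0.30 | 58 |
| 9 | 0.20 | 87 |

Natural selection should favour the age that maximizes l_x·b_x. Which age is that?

Expected offspring if breeding at age x = l_x × b_x:
  age 6: 0.61 × 30 = 18.300
  age 7: 0.42 × 47 = 19.740
  age 8: 0.30 × 58 = 17.400
  age 9: 0.20 × 87 = 17.400
Maximum at age 7 (19.740).

7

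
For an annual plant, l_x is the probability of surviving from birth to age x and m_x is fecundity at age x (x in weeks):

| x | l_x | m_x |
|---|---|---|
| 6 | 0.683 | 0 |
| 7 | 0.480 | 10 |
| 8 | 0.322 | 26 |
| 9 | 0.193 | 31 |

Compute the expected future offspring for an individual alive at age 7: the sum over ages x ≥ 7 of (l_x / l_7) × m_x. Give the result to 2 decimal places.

39.91

l_7 = 0.480. Conditional survival from age 7 to x is l_x / l_7.
  x=7: (0.480/0.480) × 10 = 10.0000
  x=8: (0.322/0.480) × 26 = 17.4417
  x=9: (0.193/0.480) × 31 = 12.4646
Sum = 10.0000 + 17.4417 + 12.4646 = 39.9062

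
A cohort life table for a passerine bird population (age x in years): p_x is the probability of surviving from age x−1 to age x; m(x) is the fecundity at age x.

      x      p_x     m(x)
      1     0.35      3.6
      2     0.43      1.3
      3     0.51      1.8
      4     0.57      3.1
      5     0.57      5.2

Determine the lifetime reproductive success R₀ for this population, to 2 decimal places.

1.86

Survivorship from birth: l_x = p_1·p_2·…·p_x.
  l_1 = 0.35000
  l_2 = 0.15050
  l_3 = 0.07676
  l_4 = 0.04375
  l_5 = 0.02494
R₀ = Σ l_x m(x):
  age 1: 0.35000 × 3.6 = 1.2600
  age 2: 0.15050 × 1.3 = 0.1956
  age 3: 0.07676 × 1.8 = 0.1382
  age 4: 0.04375 × 3.1 = 0.1356
  age 5: 0.02494 × 5.2 = 0.1297
R₀ = 1.2600 + 0.1956 + 0.1382 + 0.1356 + 0.1297 = 1.8591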